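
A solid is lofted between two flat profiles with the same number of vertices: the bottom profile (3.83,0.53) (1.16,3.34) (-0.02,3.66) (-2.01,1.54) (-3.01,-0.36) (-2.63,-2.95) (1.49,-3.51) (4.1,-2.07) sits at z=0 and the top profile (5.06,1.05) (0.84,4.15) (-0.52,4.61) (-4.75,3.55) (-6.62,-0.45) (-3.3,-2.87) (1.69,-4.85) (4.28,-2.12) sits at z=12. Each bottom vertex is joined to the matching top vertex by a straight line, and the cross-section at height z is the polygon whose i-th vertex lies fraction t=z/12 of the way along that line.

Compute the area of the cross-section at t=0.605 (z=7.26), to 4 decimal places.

Cross-section at t=0.605: each vertex is (1-t)·p0[i] + t·p1[i].
  v1: (1-0.605)·(3.83,0.53) + 0.605·(5.06,1.05) = (4.5741,0.8446)
  v2: (1-0.605)·(1.16,3.34) + 0.605·(0.84,4.15) = (0.9664,3.8300)
  v3: (1-0.605)·(-0.02,3.66) + 0.605·(-0.52,4.61) = (-0.3225,4.2348)
  v4: (1-0.605)·(-2.01,1.54) + 0.605·(-4.75,3.55) = (-3.6677,2.7561)
  v5: (1-0.605)·(-3.01,-0.36) + 0.605·(-6.62,-0.45) = (-5.1940,-0.4144)
  v6: (1-0.605)·(-2.63,-2.95) + 0.605·(-3.3,-2.87) = (-3.0354,-2.9016)
  v7: (1-0.605)·(1.49,-3.51) + 0.605·(1.69,-4.85) = (1.6110,-4.3207)
  v8: (1-0.605)·(4.1,-2.07) + 0.605·(4.28,-2.12) = (4.2089,-2.1002)
Shoelace sum Σ(x_i·y_{i+1} − x_{i+1}·y_i):
  i=1: 4.5741·3.8300 − 0.9664·0.8446 = +16.7030 (running +16.7030)
  i=2: 0.9664·4.2348 − -0.3225·3.8300 = +5.3277 (running +22.0307)
  i=3: -0.3225·2.7561 − -3.6677·4.2348 = +14.6430 (running +36.6736)
  i=4: -3.6677·-0.4144 − -5.1940·2.7561 = +15.8351 (running +52.5088)
  i=5: -5.1940·-2.9016 − -3.0354·-0.4144 = +13.8131 (running +66.3218)
  i=6: -3.0354·-4.3207 − 1.6110·-2.9016 = +17.7893 (running +84.1111)
  i=7: 1.6110·-2.1002 − 4.2089·-4.3207 = +14.8019 (running +98.9130)
  i=8: 4.2089·0.8446 − 4.5741·-2.1002 = +13.1617 (running +112.0747)
Area = |Σ|/2 = |112.0747|/2 = 56.0374

Area at t=0.605: 56.0374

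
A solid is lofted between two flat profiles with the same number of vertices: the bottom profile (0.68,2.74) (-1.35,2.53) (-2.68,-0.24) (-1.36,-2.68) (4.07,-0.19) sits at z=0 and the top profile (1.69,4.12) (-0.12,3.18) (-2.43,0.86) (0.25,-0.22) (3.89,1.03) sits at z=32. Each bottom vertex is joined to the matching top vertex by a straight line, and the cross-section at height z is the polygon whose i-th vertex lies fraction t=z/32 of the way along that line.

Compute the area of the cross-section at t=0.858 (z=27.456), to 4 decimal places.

Area at t=0.858: 15.5064

Cross-section at t=0.858: each vertex is (1-t)·p0[i] + t·p1[i].
  v1: (1-0.858)·(0.68,2.74) + 0.858·(1.69,4.12) = (1.5466,3.9240)
  v2: (1-0.858)·(-1.35,2.53) + 0.858·(-0.12,3.18) = (-0.2947,3.0877)
  v3: (1-0.858)·(-2.68,-0.24) + 0.858·(-2.43,0.86) = (-2.4655,0.7038)
  v4: (1-0.858)·(-1.36,-2.68) + 0.858·(0.25,-0.22) = (0.0214,-0.5693)
  v5: (1-0.858)·(4.07,-0.19) + 0.858·(3.89,1.03) = (3.9156,0.8568)
Shoelace sum Σ(x_i·y_{i+1} − x_{i+1}·y_i):
  i=1: 1.5466·3.0877 − -0.2947·3.9240 = +5.9316 (running +5.9316)
  i=2: -0.2947·0.7038 − -2.4655·3.0877 = +7.4053 (running +13.3370)
  i=3: -2.4655·-0.5693 − 0.0214·0.7038 = +1.3886 (running +14.7256)
  i=4: 0.0214·0.8568 − 3.9156·-0.5693 = +2.2475 (running +16.9731)
  i=5: 3.9156·3.9240 − 1.5466·0.8568 = +14.0398 (running +31.0129)
Area = |Σ|/2 = |31.0129|/2 = 15.5064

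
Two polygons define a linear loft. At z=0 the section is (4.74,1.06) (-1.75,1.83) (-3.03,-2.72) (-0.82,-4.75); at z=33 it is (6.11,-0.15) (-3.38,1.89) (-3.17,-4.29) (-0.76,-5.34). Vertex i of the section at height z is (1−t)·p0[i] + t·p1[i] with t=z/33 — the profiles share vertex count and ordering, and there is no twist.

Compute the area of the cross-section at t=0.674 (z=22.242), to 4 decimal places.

Area at t=0.674: 34.9982

Cross-section at t=0.674: each vertex is (1-t)·p0[i] + t·p1[i].
  v1: (1-0.674)·(4.74,1.06) + 0.674·(6.11,-0.15) = (5.6634,0.2445)
  v2: (1-0.674)·(-1.75,1.83) + 0.674·(-3.38,1.89) = (-2.8486,1.8704)
  v3: (1-0.674)·(-3.03,-2.72) + 0.674·(-3.17,-4.29) = (-3.1244,-3.7782)
  v4: (1-0.674)·(-0.82,-4.75) + 0.674·(-0.76,-5.34) = (-0.7796,-5.1477)
Shoelace sum Σ(x_i·y_{i+1} − x_{i+1}·y_i):
  i=1: 5.6634·1.8704 − -2.8486·0.2445 = +11.2894 (running +11.2894)
  i=2: -2.8486·-3.7782 − -3.1244·1.8704 = +16.6065 (running +27.8959)
  i=3: -3.1244·-5.1477 − -0.7796·-3.7782 = +13.1378 (running +41.0337)
  i=4: -0.7796·0.2445 − 5.6634·-5.1477 = +28.9626 (running +69.9963)
Area = |Σ|/2 = |69.9963|/2 = 34.9982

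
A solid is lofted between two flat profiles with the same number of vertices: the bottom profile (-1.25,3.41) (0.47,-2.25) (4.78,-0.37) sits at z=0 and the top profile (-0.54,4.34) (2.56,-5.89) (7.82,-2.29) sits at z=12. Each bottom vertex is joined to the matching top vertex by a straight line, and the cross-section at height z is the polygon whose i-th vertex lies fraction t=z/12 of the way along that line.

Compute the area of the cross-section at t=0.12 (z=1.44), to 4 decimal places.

Area at t=0.12: 15.7000

Cross-section at t=0.12: each vertex is (1-t)·p0[i] + t·p1[i].
  v1: (1-0.12)·(-1.25,3.41) + 0.12·(-0.54,4.34) = (-1.1648,3.5216)
  v2: (1-0.12)·(0.47,-2.25) + 0.12·(2.56,-5.89) = (0.7208,-2.6868)
  v3: (1-0.12)·(4.78,-0.37) + 0.12·(7.82,-2.29) = (5.1448,-0.6004)
Shoelace sum Σ(x_i·y_{i+1} − x_{i+1}·y_i):
  i=1: -1.1648·-2.6868 − 0.7208·3.5216 = +0.5912 (running +0.5912)
  i=2: 0.7208·-0.6004 − 5.1448·-2.6868 = +13.3903 (running +13.9815)
  i=3: 5.1448·3.5216 − -1.1648·-0.6004 = +17.4186 (running +31.4001)
Area = |Σ|/2 = |31.4001|/2 = 15.7000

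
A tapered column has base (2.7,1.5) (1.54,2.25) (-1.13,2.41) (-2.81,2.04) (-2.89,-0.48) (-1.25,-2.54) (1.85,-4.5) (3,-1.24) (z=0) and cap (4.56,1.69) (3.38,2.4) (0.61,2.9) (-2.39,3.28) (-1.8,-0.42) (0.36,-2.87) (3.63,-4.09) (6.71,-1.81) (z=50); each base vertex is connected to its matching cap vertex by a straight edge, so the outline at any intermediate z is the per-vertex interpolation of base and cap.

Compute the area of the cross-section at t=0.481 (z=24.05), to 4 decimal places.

Cross-section at t=0.481: each vertex is (1-t)·p0[i] + t·p1[i].
  v1: (1-0.481)·(2.7,1.5) + 0.481·(4.56,1.69) = (3.5947,1.5914)
  v2: (1-0.481)·(1.54,2.25) + 0.481·(3.38,2.4) = (2.4250,2.3221)
  v3: (1-0.481)·(-1.13,2.41) + 0.481·(0.61,2.9) = (-0.2931,2.6457)
  v4: (1-0.481)·(-2.81,2.04) + 0.481·(-2.39,3.28) = (-2.6080,2.6364)
  v5: (1-0.481)·(-2.89,-0.48) + 0.481·(-1.8,-0.42) = (-2.3657,-0.4511)
  v6: (1-0.481)·(-1.25,-2.54) + 0.481·(0.36,-2.87) = (-0.4756,-2.6987)
  v7: (1-0.481)·(1.85,-4.5) + 0.481·(3.63,-4.09) = (2.7062,-4.3028)
  v8: (1-0.481)·(3,-1.24) + 0.481·(6.71,-1.81) = (4.7845,-1.5142)
Shoelace sum Σ(x_i·y_{i+1} − x_{i+1}·y_i):
  i=1: 3.5947·2.3221 − 2.4250·1.5914 = +4.4882 (running +4.4882)
  i=2: 2.4250·2.6457 − -0.2931·2.3221 = +7.0964 (running +11.5846)
  i=3: -0.2931·2.6364 − -2.6080·2.6457 = +6.1273 (running +17.7119)
  i=4: -2.6080·-0.4511 − -2.3657·2.6364 = +7.4136 (running +25.1255)
  i=5: -2.3657·-2.6987 − -0.4756·-0.4511 = +6.1699 (running +31.2953)
  i=6: -0.4756·-4.3028 − 2.7062·-2.6987 = +9.3496 (running +40.6449)
  i=7: 2.7062·-1.5142 − 4.7845·-4.3028 = +16.4891 (running +57.1341)
  i=8: 4.7845·1.5914 − 3.5947·-1.5142 = +13.0569 (running +70.1910)
Area = |Σ|/2 = |70.1910|/2 = 35.0955

Area at t=0.481: 35.0955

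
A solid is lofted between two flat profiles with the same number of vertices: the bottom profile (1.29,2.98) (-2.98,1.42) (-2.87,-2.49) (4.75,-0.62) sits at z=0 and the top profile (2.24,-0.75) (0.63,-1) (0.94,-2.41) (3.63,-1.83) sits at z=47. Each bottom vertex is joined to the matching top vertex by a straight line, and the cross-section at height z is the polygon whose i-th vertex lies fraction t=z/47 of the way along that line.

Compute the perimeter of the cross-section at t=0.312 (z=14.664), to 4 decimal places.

Perimeter at t=0.312: 16.9983

Cross-section at t=0.312: each vertex is (1-t)·p0[i] + t·p1[i].
  v1: (1-0.312)·(1.29,2.98) + 0.312·(2.24,-0.75) = (1.5864,1.8162)
  v2: (1-0.312)·(-2.98,1.42) + 0.312·(0.63,-1) = (-1.8537,0.6650)
  v3: (1-0.312)·(-2.87,-2.49) + 0.312·(0.94,-2.41) = (-1.6813,-2.4650)
  v4: (1-0.312)·(4.75,-0.62) + 0.312·(3.63,-1.83) = (4.4006,-0.9975)
Perimeter = Σ |v_{i+1} − v_i|:
  edge 1→2: √(-3.4401² + -1.1513²) = 3.6276 (running 3.6276)
  edge 2→3: √(0.1724² + -3.1300²) = 3.1347 (running 6.7624)
  edge 3→4: √(6.0818² + 1.4675²) = 6.2564 (running 13.0187)
  edge 4→1: √(-2.8142² + 2.8138²) = 3.9795 (running 16.9983)
Perimeter = 16.9983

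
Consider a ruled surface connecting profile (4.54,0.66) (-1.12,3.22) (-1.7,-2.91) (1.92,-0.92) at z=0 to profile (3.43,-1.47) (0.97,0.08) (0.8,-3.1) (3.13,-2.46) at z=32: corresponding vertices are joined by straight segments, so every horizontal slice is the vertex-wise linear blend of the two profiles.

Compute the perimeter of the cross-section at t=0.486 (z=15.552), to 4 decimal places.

Cross-section at t=0.486: each vertex is (1-t)·p0[i] + t·p1[i].
  v1: (1-0.486)·(4.54,0.66) + 0.486·(3.43,-1.47) = (4.0005,-0.3752)
  v2: (1-0.486)·(-1.12,3.22) + 0.486·(0.97,0.08) = (-0.1043,1.6940)
  v3: (1-0.486)·(-1.7,-2.91) + 0.486·(0.8,-3.1) = (-0.4850,-3.0023)
  v4: (1-0.486)·(1.92,-0.92) + 0.486·(3.13,-2.46) = (2.5081,-1.6684)
Perimeter = Σ |v_{i+1} − v_i|:
  edge 1→2: √(-4.1048² + 2.0691²) = 4.5968 (running 4.5968)
  edge 2→3: √(-0.3807² + -4.6963²) = 4.7117 (running 9.3085)
  edge 3→4: √(2.9931² + 1.3339²) = 3.2768 (running 12.5854)
  edge 4→1: √(1.4925² + 1.2933²) = 1.9748 (running 14.5602)
Perimeter = 14.5602

Perimeter at t=0.486: 14.5602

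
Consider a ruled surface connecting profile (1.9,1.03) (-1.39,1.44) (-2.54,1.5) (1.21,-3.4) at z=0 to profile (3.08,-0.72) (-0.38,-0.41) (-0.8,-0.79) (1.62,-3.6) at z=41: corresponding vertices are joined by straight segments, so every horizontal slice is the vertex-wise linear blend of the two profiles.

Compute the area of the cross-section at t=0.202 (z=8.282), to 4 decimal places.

Cross-section at t=0.202: each vertex is (1-t)·p0[i] + t·p1[i].
  v1: (1-0.202)·(1.9,1.03) + 0.202·(3.08,-0.72) = (2.1384,0.6765)
  v2: (1-0.202)·(-1.39,1.44) + 0.202·(-0.38,-0.41) = (-1.1860,1.0663)
  v3: (1-0.202)·(-2.54,1.5) + 0.202·(-0.8,-0.79) = (-2.1885,1.0374)
  v4: (1-0.202)·(1.21,-3.4) + 0.202·(1.62,-3.6) = (1.2928,-3.4404)
Shoelace sum Σ(x_i·y_{i+1} − x_{i+1}·y_i):
  i=1: 2.1384·1.0663 − -1.1860·0.6765 = +3.0824 (running +3.0824)
  i=2: -1.1860·1.0374 − -2.1885·1.0663 = +1.1033 (running +4.1857)
  i=3: -2.1885·-3.4404 − 1.2928·1.0374 = +6.1882 (running +10.3739)
  i=4: 1.2928·0.6765 − 2.1384·-3.4404 = +8.2314 (running +18.6053)
Area = |Σ|/2 = |18.6053|/2 = 9.3027

Area at t=0.202: 9.3027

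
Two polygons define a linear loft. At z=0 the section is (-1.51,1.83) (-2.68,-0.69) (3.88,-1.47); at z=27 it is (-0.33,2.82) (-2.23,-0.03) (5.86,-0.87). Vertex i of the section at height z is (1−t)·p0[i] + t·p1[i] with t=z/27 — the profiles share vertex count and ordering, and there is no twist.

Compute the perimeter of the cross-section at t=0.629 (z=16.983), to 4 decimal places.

Cross-section at t=0.629: each vertex is (1-t)·p0[i] + t·p1[i].
  v1: (1-0.629)·(-1.51,1.83) + 0.629·(-0.33,2.82) = (-0.7678,2.4527)
  v2: (1-0.629)·(-2.68,-0.69) + 0.629·(-2.23,-0.03) = (-2.3970,-0.2749)
  v3: (1-0.629)·(3.88,-1.47) + 0.629·(5.86,-0.87) = (5.1254,-1.0926)
Perimeter = Σ |v_{i+1} − v_i|:
  edge 1→2: √(-1.6292² + -2.7276²) = 3.1771 (running 3.1771)
  edge 2→3: √(7.5224² + -0.8177²) = 7.5667 (running 10.7438)
  edge 3→1: √(-5.8932² + 3.5453²) = 6.8774 (running 17.6212)
Perimeter = 17.6212

Perimeter at t=0.629: 17.6212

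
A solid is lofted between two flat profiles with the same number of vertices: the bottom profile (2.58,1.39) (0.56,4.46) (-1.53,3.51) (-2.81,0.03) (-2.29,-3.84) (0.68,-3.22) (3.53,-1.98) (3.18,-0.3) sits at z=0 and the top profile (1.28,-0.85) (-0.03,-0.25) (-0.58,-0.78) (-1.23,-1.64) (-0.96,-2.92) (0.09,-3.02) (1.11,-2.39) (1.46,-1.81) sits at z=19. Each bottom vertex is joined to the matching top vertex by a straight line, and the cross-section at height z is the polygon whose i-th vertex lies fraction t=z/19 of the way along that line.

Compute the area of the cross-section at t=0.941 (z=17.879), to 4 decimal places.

Area at t=0.941: 6.2246

Cross-section at t=0.941: each vertex is (1-t)·p0[i] + t·p1[i].
  v1: (1-0.941)·(2.58,1.39) + 0.941·(1.28,-0.85) = (1.3567,-0.7178)
  v2: (1-0.941)·(0.56,4.46) + 0.941·(-0.03,-0.25) = (0.0048,0.0279)
  v3: (1-0.941)·(-1.53,3.51) + 0.941·(-0.58,-0.78) = (-0.6361,-0.5269)
  v4: (1-0.941)·(-2.81,0.03) + 0.941·(-1.23,-1.64) = (-1.3232,-1.5415)
  v5: (1-0.941)·(-2.29,-3.84) + 0.941·(-0.96,-2.92) = (-1.0385,-2.9743)
  v6: (1-0.941)·(0.68,-3.22) + 0.941·(0.09,-3.02) = (0.1248,-3.0318)
  v7: (1-0.941)·(3.53,-1.98) + 0.941·(1.11,-2.39) = (1.2528,-2.3658)
  v8: (1-0.941)·(3.18,-0.3) + 0.941·(1.46,-1.81) = (1.5615,-1.7209)
Shoelace sum Σ(x_i·y_{i+1} − x_{i+1}·y_i):
  i=1: 1.3567·0.0279 − 0.0048·-0.7178 = +0.0413 (running +0.0413)
  i=2: 0.0048·-0.5269 − -0.6361·0.0279 = +0.0152 (running +0.0565)
  i=3: -0.6361·-1.5415 − -1.3232·-0.5269 = +0.2833 (running +0.3398)
  i=4: -1.3232·-2.9743 − -1.0385·-1.5415 = +2.3349 (running +2.6746)
  i=5: -1.0385·-3.0318 − 0.1248·-2.9743 = +3.5197 (running +6.1943)
  i=6: 0.1248·-2.3658 − 1.2528·-3.0318 = +3.5029 (running +9.6972)
  i=7: 1.2528·-1.7209 − 1.5615·-2.3658 = +1.5382 (running +11.2354)
  i=8: 1.5615·-0.7178 − 1.3567·-1.7209 = +1.2139 (running +12.4493)
Area = |Σ|/2 = |12.4493|/2 = 6.2246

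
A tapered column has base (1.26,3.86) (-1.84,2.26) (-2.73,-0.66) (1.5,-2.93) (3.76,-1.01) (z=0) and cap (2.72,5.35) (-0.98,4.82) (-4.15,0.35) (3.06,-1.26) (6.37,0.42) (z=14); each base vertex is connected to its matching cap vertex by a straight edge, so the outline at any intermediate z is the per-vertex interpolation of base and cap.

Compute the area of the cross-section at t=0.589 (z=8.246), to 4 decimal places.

Cross-section at t=0.589: each vertex is (1-t)·p0[i] + t·p1[i].
  v1: (1-0.589)·(1.26,3.86) + 0.589·(2.72,5.35) = (2.1199,4.7376)
  v2: (1-0.589)·(-1.84,2.26) + 0.589·(-0.98,4.82) = (-1.3335,3.7678)
  v3: (1-0.589)·(-2.73,-0.66) + 0.589·(-4.15,0.35) = (-3.5664,-0.0651)
  v4: (1-0.589)·(1.5,-2.93) + 0.589·(3.06,-1.26) = (2.4188,-1.9464)
  v5: (1-0.589)·(3.76,-1.01) + 0.589·(6.37,0.42) = (5.2973,-0.1677)
Shoelace sum Σ(x_i·y_{i+1} − x_{i+1}·y_i):
  i=1: 2.1199·3.7678 − -1.3335·4.7376 = +14.3050 (running +14.3050)
  i=2: -1.3335·-0.0651 − -3.5664·3.7678 = +13.5244 (running +27.8294)
  i=3: -3.5664·-1.9464 − 2.4188·-0.0651 = +7.0990 (running +34.9284)
  i=4: 2.4188·-0.1677 − 5.2973·-1.9464 = +9.9048 (running +44.8331)
  i=5: 5.2973·4.7376 − 2.1199·-0.1677 = +25.4521 (running +70.2852)
Area = |Σ|/2 = |70.2852|/2 = 35.1426

Area at t=0.589: 35.1426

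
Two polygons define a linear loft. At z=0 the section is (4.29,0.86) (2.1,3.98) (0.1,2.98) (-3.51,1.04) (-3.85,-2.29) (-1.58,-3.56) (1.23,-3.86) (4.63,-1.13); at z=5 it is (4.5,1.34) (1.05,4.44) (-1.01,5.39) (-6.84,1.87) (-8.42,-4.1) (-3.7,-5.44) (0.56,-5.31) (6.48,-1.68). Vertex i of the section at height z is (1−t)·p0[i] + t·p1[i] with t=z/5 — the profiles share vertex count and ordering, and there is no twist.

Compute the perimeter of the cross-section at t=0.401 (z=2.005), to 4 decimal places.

Perimeter at t=0.401: 30.6880

Cross-section at t=0.401: each vertex is (1-t)·p0[i] + t·p1[i].
  v1: (1-0.401)·(4.29,0.86) + 0.401·(4.5,1.34) = (4.3742,1.0525)
  v2: (1-0.401)·(2.1,3.98) + 0.401·(1.05,4.44) = (1.6789,4.1645)
  v3: (1-0.401)·(0.1,2.98) + 0.401·(-1.01,5.39) = (-0.3451,3.9464)
  v4: (1-0.401)·(-3.51,1.04) + 0.401·(-6.84,1.87) = (-4.8453,1.3728)
  v5: (1-0.401)·(-3.85,-2.29) + 0.401·(-8.42,-4.1) = (-5.6826,-3.0158)
  v6: (1-0.401)·(-1.58,-3.56) + 0.401·(-3.7,-5.44) = (-2.4301,-4.3139)
  v7: (1-0.401)·(1.23,-3.86) + 0.401·(0.56,-5.31) = (0.9613,-4.4414)
  v8: (1-0.401)·(4.63,-1.13) + 0.401·(6.48,-1.68) = (5.3719,-1.3505)
Perimeter = Σ |v_{i+1} − v_i|:
  edge 1→2: √(-2.6953² + 3.1120²) = 4.1169 (running 4.1169)
  edge 2→3: √(-2.0241² + -0.2181²) = 2.0358 (running 6.1527)
  edge 3→4: √(-4.5002² + -2.5736²) = 5.1841 (running 11.3368)
  edge 4→5: √(-0.8372² + -4.3886²) = 4.4678 (running 15.8046)
  edge 5→6: √(3.2524² + -1.2981²) = 3.5019 (running 19.3065)
  edge 6→7: √(3.3915² + -0.1276²) = 3.3938 (running 22.7004)
  edge 7→8: √(4.4105² + 3.0909²) = 5.3858 (running 28.0861)
  edge 8→1: √(-0.9976² + 2.4030²) = 2.6019 (running 30.6880)
Perimeter = 30.6880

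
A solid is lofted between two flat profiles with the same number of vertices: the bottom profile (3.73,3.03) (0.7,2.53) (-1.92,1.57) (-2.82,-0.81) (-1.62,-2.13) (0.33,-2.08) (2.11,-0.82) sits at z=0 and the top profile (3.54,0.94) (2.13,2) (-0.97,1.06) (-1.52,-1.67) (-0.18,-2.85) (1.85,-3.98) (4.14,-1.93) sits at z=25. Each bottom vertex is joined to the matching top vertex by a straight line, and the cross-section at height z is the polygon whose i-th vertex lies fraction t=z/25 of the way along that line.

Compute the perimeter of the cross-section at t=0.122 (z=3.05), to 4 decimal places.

Cross-section at t=0.122: each vertex is (1-t)·p0[i] + t·p1[i].
  v1: (1-0.122)·(3.73,3.03) + 0.122·(3.54,0.94) = (3.7068,2.7750)
  v2: (1-0.122)·(0.7,2.53) + 0.122·(2.13,2) = (0.8745,2.4653)
  v3: (1-0.122)·(-1.92,1.57) + 0.122·(-0.97,1.06) = (-1.8041,1.5078)
  v4: (1-0.122)·(-2.82,-0.81) + 0.122·(-1.52,-1.67) = (-2.6614,-0.9149)
  v5: (1-0.122)·(-1.62,-2.13) + 0.122·(-0.18,-2.85) = (-1.4443,-2.2178)
  v6: (1-0.122)·(0.33,-2.08) + 0.122·(1.85,-3.98) = (0.5154,-2.3118)
  v7: (1-0.122)·(2.11,-0.82) + 0.122·(4.14,-1.93) = (2.3577,-0.9554)
Perimeter = Σ |v_{i+1} − v_i|:
  edge 1→2: √(-2.8324² + -0.3097²) = 2.8492 (running 2.8492)
  edge 2→3: √(-2.6786² + -0.9576²) = 2.8446 (running 5.6938)
  edge 3→4: √(-0.8573² + -2.4227²) = 2.5699 (running 8.2637)
  edge 4→5: √(1.2171² + -1.3029²) = 1.7829 (running 10.0467)
  edge 5→6: √(1.9598² + -0.0940²) = 1.9620 (running 12.0087)
  edge 6→7: √(1.8422² + 1.3564²) = 2.2877 (running 14.2964)
  edge 7→1: √(1.3492² + 3.7304²) = 3.9669 (running 18.2633)
Perimeter = 18.2633

Perimeter at t=0.122: 18.2633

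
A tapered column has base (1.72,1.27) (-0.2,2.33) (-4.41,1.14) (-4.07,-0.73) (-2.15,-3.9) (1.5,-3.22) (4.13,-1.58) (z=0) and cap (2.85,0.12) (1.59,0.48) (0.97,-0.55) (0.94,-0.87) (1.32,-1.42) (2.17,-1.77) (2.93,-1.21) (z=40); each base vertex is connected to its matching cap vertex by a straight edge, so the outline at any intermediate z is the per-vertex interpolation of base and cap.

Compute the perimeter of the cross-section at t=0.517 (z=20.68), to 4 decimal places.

Cross-section at t=0.517: each vertex is (1-t)·p0[i] + t·p1[i].
  v1: (1-0.517)·(1.72,1.27) + 0.517·(2.85,0.12) = (2.3042,0.6754)
  v2: (1-0.517)·(-0.2,2.33) + 0.517·(1.59,0.48) = (0.7254,1.3735)
  v3: (1-0.517)·(-4.41,1.14) + 0.517·(0.97,-0.55) = (-1.6285,0.2663)
  v4: (1-0.517)·(-4.07,-0.73) + 0.517·(0.94,-0.87) = (-1.4798,-0.8024)
  v5: (1-0.517)·(-2.15,-3.9) + 0.517·(1.32,-1.42) = (-0.3560,-2.6178)
  v6: (1-0.517)·(1.5,-3.22) + 0.517·(2.17,-1.77) = (1.8464,-2.4704)
  v7: (1-0.517)·(4.13,-1.58) + 0.517·(2.93,-1.21) = (3.5096,-1.3887)
Perimeter = Σ |v_{i+1} − v_i|:
  edge 1→2: √(-1.5788² + 0.6981²) = 1.7262 (running 1.7262)
  edge 2→3: √(-2.3540² + -1.1073²) = 2.6014 (running 4.3276)
  edge 3→4: √(0.1487² + -1.0686²) = 1.0789 (running 5.4066)
  edge 4→5: √(1.1238² + -1.8155²) = 2.1352 (running 7.5417)
  edge 5→6: √(2.2024² + 0.1475²) = 2.2073 (running 9.7491)
  edge 6→7: √(1.6632² + 1.0816²) = 1.9840 (running 11.7330)
  edge 7→1: √(-1.2054² + 2.0642²) = 2.3903 (running 14.1234)
Perimeter = 14.1234

Perimeter at t=0.517: 14.1234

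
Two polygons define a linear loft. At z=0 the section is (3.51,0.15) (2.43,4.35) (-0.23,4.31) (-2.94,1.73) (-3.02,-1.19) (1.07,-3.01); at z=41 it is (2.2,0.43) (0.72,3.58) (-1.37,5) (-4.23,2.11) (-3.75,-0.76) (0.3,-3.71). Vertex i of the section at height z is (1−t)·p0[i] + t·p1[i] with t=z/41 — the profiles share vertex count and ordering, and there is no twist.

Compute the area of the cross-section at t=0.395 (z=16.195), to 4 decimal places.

Area at t=0.395: 34.1997

Cross-section at t=0.395: each vertex is (1-t)·p0[i] + t·p1[i].
  v1: (1-0.395)·(3.51,0.15) + 0.395·(2.2,0.43) = (2.9926,0.2606)
  v2: (1-0.395)·(2.43,4.35) + 0.395·(0.72,3.58) = (1.7546,4.0458)
  v3: (1-0.395)·(-0.23,4.31) + 0.395·(-1.37,5) = (-0.6803,4.5825)
  v4: (1-0.395)·(-2.94,1.73) + 0.395·(-4.23,2.11) = (-3.4496,1.8801)
  v5: (1-0.395)·(-3.02,-1.19) + 0.395·(-3.75,-0.76) = (-3.3083,-1.0202)
  v6: (1-0.395)·(1.07,-3.01) + 0.395·(0.3,-3.71) = (0.7658,-3.2865)
Shoelace sum Σ(x_i·y_{i+1} − x_{i+1}·y_i):
  i=1: 2.9926·4.0458 − 1.7546·0.2606 = +11.6502 (running +11.6502)
  i=2: 1.7546·4.5825 − -0.6803·4.0458 = +10.7927 (running +22.4429)
  i=3: -0.6803·1.8801 − -3.4496·4.5825 = +14.5287 (running +36.9716)
  i=4: -3.4496·-1.0202 − -3.3083·1.8801 = +9.7391 (running +46.7107)
  i=5: -3.3083·-3.2865 − 0.7658·-1.0202 = +11.6542 (running +58.3648)
  i=6: 0.7658·0.2606 − 2.9926·-3.2865 = +10.0346 (running +68.3994)
Area = |Σ|/2 = |68.3994|/2 = 34.1997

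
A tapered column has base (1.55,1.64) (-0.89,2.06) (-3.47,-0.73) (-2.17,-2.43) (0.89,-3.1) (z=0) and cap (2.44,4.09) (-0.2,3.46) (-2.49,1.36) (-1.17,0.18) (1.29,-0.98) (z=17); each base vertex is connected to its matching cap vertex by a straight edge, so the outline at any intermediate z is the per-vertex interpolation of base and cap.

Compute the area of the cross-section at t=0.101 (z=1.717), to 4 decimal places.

Area at t=0.101: 16.8547

Cross-section at t=0.101: each vertex is (1-t)·p0[i] + t·p1[i].
  v1: (1-0.101)·(1.55,1.64) + 0.101·(2.44,4.09) = (1.6399,1.8874)
  v2: (1-0.101)·(-0.89,2.06) + 0.101·(-0.2,3.46) = (-0.8203,2.2014)
  v3: (1-0.101)·(-3.47,-0.73) + 0.101·(-2.49,1.36) = (-3.3710,-0.5189)
  v4: (1-0.101)·(-2.17,-2.43) + 0.101·(-1.17,0.18) = (-2.0690,-2.1664)
  v5: (1-0.101)·(0.89,-3.1) + 0.101·(1.29,-0.98) = (0.9304,-2.8859)
Shoelace sum Σ(x_i·y_{i+1} − x_{i+1}·y_i):
  i=1: 1.6399·2.2014 − -0.8203·1.8874 = +5.1583 (running +5.1583)
  i=2: -0.8203·-0.5189 − -3.3710·2.2014 = +7.8466 (running +13.0050)
  i=3: -3.3710·-2.1664 − -2.0690·-0.5189 = +6.2293 (running +19.2343)
  i=4: -2.0690·-2.8859 − 0.9304·-2.1664 = +7.9865 (running +27.2208)
  i=5: 0.9304·1.8874 − 1.6399·-2.8859 = +6.4886 (running +33.7094)
Area = |Σ|/2 = |33.7094|/2 = 16.8547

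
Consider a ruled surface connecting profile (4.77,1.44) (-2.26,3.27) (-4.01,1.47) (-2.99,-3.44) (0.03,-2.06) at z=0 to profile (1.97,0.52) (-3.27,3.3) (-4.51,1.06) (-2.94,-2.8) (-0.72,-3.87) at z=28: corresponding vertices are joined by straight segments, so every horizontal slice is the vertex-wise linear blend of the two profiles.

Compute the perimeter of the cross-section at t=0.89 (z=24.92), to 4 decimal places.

Cross-section at t=0.89: each vertex is (1-t)·p0[i] + t·p1[i].
  v1: (1-0.89)·(4.77,1.44) + 0.89·(1.97,0.52) = (2.2780,0.6212)
  v2: (1-0.89)·(-2.26,3.27) + 0.89·(-3.27,3.3) = (-3.1589,3.2967)
  v3: (1-0.89)·(-4.01,1.47) + 0.89·(-4.51,1.06) = (-4.4550,1.1051)
  v4: (1-0.89)·(-2.99,-3.44) + 0.89·(-2.94,-2.8) = (-2.9455,-2.8704)
  v5: (1-0.89)·(0.03,-2.06) + 0.89·(-0.72,-3.87) = (-0.6375,-3.6709)
Perimeter = Σ |v_{i+1} − v_i|:
  edge 1→2: √(-5.4369² + 2.6755²) = 6.0596 (running 6.0596)
  edge 2→3: √(-1.2961² + -2.1916²) = 2.5462 (running 8.6057)
  edge 3→4: √(1.5095² + -3.9755²) = 4.2524 (running 12.8582)
  edge 4→5: √(2.3080² + -0.8005²) = 2.4429 (running 15.3010)
  edge 5→1: √(2.9155² + 4.2921²) = 5.1887 (running 20.4897)
Perimeter = 20.4897

Perimeter at t=0.89: 20.4897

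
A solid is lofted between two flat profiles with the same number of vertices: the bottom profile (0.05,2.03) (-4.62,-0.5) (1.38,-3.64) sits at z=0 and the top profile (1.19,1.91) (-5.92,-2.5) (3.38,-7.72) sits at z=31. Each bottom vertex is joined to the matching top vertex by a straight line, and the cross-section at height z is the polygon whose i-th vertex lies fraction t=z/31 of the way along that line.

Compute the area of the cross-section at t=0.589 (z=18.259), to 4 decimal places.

Area at t=0.589: 27.7761

Cross-section at t=0.589: each vertex is (1-t)·p0[i] + t·p1[i].
  v1: (1-0.589)·(0.05,2.03) + 0.589·(1.19,1.91) = (0.7215,1.9593)
  v2: (1-0.589)·(-4.62,-0.5) + 0.589·(-5.92,-2.5) = (-5.3857,-1.6780)
  v3: (1-0.589)·(1.38,-3.64) + 0.589·(3.38,-7.72) = (2.5580,-6.0431)
Shoelace sum Σ(x_i·y_{i+1} − x_{i+1}·y_i):
  i=1: 0.7215·-1.6780 − -5.3857·1.9593 = +9.3417 (running +9.3417)
  i=2: -5.3857·-6.0431 − 2.5580·-1.6780 = +36.8388 (running +46.1805)
  i=3: 2.5580·1.9593 − 0.7215·-6.0431 = +9.3718 (running +55.5523)
Area = |Σ|/2 = |55.5523|/2 = 27.7761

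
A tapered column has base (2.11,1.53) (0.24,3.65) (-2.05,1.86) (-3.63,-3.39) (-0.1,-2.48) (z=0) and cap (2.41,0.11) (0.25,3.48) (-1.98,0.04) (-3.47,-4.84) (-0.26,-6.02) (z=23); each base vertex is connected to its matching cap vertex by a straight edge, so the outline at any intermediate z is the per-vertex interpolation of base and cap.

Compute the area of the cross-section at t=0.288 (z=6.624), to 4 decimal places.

Cross-section at t=0.288: each vertex is (1-t)·p0[i] + t·p1[i].
  v1: (1-0.288)·(2.11,1.53) + 0.288·(2.41,0.11) = (2.1964,1.1210)
  v2: (1-0.288)·(0.24,3.65) + 0.288·(0.25,3.48) = (0.2429,3.6010)
  v3: (1-0.288)·(-2.05,1.86) + 0.288·(-1.98,0.04) = (-2.0298,1.3358)
  v4: (1-0.288)·(-3.63,-3.39) + 0.288·(-3.47,-4.84) = (-3.5839,-3.8076)
  v5: (1-0.288)·(-0.1,-2.48) + 0.288·(-0.26,-6.02) = (-0.1461,-3.4995)
Shoelace sum Σ(x_i·y_{i+1} − x_{i+1}·y_i):
  i=1: 2.1964·3.6010 − 0.2429·1.1210 = +7.6370 (running +7.6370)
  i=2: 0.2429·1.3358 − -2.0298·3.6010 = +7.6340 (running +15.2710)
  i=3: -2.0298·-3.8076 − -3.5839·1.3358 = +12.5164 (running +27.7874)
  i=4: -3.5839·-3.4995 − -0.1461·-3.8076 = +11.9858 (running +39.7732)
  i=5: -0.1461·1.1210 − 2.1964·-3.4995 = +7.5226 (running +47.2958)
Area = |Σ|/2 = |47.2958|/2 = 23.6479

Area at t=0.288: 23.6479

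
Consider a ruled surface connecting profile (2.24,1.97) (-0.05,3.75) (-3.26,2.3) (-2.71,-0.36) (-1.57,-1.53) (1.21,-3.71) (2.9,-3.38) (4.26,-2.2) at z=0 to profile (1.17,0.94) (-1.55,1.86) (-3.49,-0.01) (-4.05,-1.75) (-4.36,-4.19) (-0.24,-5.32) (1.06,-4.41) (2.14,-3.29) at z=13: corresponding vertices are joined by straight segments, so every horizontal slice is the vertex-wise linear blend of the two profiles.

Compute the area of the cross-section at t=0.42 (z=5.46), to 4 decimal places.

Area at t=0.42: 33.3711

Cross-section at t=0.42: each vertex is (1-t)·p0[i] + t·p1[i].
  v1: (1-0.42)·(2.24,1.97) + 0.42·(1.17,0.94) = (1.7906,1.5374)
  v2: (1-0.42)·(-0.05,3.75) + 0.42·(-1.55,1.86) = (-0.6800,2.9562)
  v3: (1-0.42)·(-3.26,2.3) + 0.42·(-3.49,-0.01) = (-3.3566,1.3298)
  v4: (1-0.42)·(-2.71,-0.36) + 0.42·(-4.05,-1.75) = (-3.2728,-0.9438)
  v5: (1-0.42)·(-1.57,-1.53) + 0.42·(-4.36,-4.19) = (-2.7418,-2.6472)
  v6: (1-0.42)·(1.21,-3.71) + 0.42·(-0.24,-5.32) = (0.6010,-4.3862)
  v7: (1-0.42)·(2.9,-3.38) + 0.42·(1.06,-4.41) = (2.1272,-3.8126)
  v8: (1-0.42)·(4.26,-2.2) + 0.42·(2.14,-3.29) = (3.3696,-2.6578)
Shoelace sum Σ(x_i·y_{i+1} − x_{i+1}·y_i):
  i=1: 1.7906·2.9562 − -0.6800·1.5374 = +6.3388 (running +6.3388)
  i=2: -0.6800·1.3298 − -3.3566·2.9562 = +9.0185 (running +15.3573)
  i=3: -3.3566·-0.9438 − -3.2728·1.3298 = +7.5201 (running +22.8774)
  i=4: -3.2728·-2.6472 − -2.7418·-0.9438 = +6.0760 (running +28.9535)
  i=5: -2.7418·-4.3862 − 0.6010·-2.6472 = +13.6171 (running +42.5705)
  i=6: 0.6010·-3.8126 − 2.1272·-4.3862 = +7.0390 (running +49.6095)
  i=7: 2.1272·-2.6578 − 3.3696·-3.8126 = +7.1933 (running +56.8028)
  i=8: 3.3696·1.5374 − 1.7906·-2.6578 = +9.9395 (running +66.7422)
Area = |Σ|/2 = |66.7422|/2 = 33.3711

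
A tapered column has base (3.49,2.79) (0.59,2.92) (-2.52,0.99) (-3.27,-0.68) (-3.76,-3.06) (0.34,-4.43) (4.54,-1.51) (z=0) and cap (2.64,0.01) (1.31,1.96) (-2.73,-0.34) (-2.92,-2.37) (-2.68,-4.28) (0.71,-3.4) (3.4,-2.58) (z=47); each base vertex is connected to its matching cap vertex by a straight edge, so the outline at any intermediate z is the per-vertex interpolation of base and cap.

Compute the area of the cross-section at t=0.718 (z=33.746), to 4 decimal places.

Cross-section at t=0.718: each vertex is (1-t)·p0[i] + t·p1[i].
  v1: (1-0.718)·(3.49,2.79) + 0.718·(2.64,0.01) = (2.8797,0.7940)
  v2: (1-0.718)·(0.59,2.92) + 0.718·(1.31,1.96) = (1.1070,2.2307)
  v3: (1-0.718)·(-2.52,0.99) + 0.718·(-2.73,-0.34) = (-2.6708,0.0351)
  v4: (1-0.718)·(-3.27,-0.68) + 0.718·(-2.92,-2.37) = (-3.0187,-1.8934)
  v5: (1-0.718)·(-3.76,-3.06) + 0.718·(-2.68,-4.28) = (-2.9846,-3.9360)
  v6: (1-0.718)·(0.34,-4.43) + 0.718·(0.71,-3.4) = (0.6057,-3.6905)
  v7: (1-0.718)·(4.54,-1.51) + 0.718·(3.4,-2.58) = (3.7215,-2.2783)
Shoelace sum Σ(x_i·y_{i+1} − x_{i+1}·y_i):
  i=1: 2.8797·2.2307 − 1.1070·0.7940 = +5.5449 (running +5.5449)
  i=2: 1.1070·0.0351 − -2.6708·2.2307 = +5.9966 (running +11.5415)
  i=3: -2.6708·-1.8934 − -3.0187·0.0351 = +5.1627 (running +16.7042)
  i=4: -3.0187·-3.9360 − -2.9846·-1.8934 = +6.2305 (running +22.9347)
  i=5: -2.9846·-3.6905 − 0.6057·-3.9360 = +13.3983 (running +36.3329)
  i=6: 0.6057·-2.2783 − 3.7215·-3.6905 = +12.3541 (running +48.6871)
  i=7: 3.7215·0.7940 − 2.8797·-2.2783 = +9.5154 (running +58.2025)
Area = |Σ|/2 = |58.2025|/2 = 29.1012

Area at t=0.718: 29.1012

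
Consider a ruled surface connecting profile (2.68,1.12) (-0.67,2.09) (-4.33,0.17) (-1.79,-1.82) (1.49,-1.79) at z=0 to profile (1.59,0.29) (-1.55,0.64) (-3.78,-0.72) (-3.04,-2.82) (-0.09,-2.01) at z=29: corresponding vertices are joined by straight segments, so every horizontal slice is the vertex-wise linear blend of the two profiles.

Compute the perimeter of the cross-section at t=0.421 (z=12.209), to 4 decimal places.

Perimeter at t=0.421: 15.6946

Cross-section at t=0.421: each vertex is (1-t)·p0[i] + t·p1[i].
  v1: (1-0.421)·(2.68,1.12) + 0.421·(1.59,0.29) = (2.2211,0.7706)
  v2: (1-0.421)·(-0.67,2.09) + 0.421·(-1.55,0.64) = (-1.0405,1.4795)
  v3: (1-0.421)·(-4.33,0.17) + 0.421·(-3.78,-0.72) = (-4.0984,-0.2047)
  v4: (1-0.421)·(-1.79,-1.82) + 0.421·(-3.04,-2.82) = (-2.3163,-2.2410)
  v5: (1-0.421)·(1.49,-1.79) + 0.421·(-0.09,-2.01) = (0.8248,-1.8826)
Perimeter = Σ |v_{i+1} − v_i|:
  edge 1→2: √(-3.2616² + 0.7090²) = 3.3378 (running 3.3378)
  edge 2→3: √(-3.0580² + -1.6842²) = 3.4911 (running 6.8289)
  edge 3→4: √(1.7822² + -2.0363²) = 2.7061 (running 9.5349)
  edge 4→5: √(3.1411² + 0.3584²) = 3.1614 (running 12.6964)
  edge 5→1: √(1.3963² + 2.6532²) = 2.9982 (running 15.6946)
Perimeter = 15.6946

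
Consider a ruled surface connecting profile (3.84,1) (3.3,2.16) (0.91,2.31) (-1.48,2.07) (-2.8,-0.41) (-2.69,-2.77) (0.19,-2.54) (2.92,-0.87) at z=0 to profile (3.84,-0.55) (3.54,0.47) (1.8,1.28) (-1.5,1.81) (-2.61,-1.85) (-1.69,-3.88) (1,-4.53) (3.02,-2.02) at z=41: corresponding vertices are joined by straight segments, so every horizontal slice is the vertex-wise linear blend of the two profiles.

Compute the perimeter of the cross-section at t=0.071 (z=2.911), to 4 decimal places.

Cross-section at t=0.071: each vertex is (1-t)·p0[i] + t·p1[i].
  v1: (1-0.071)·(3.84,1) + 0.071·(3.84,-0.55) = (3.8400,0.8900)
  v2: (1-0.071)·(3.3,2.16) + 0.071·(3.54,0.47) = (3.3170,2.0400)
  v3: (1-0.071)·(0.91,2.31) + 0.071·(1.8,1.28) = (0.9732,2.2369)
  v4: (1-0.071)·(-1.48,2.07) + 0.071·(-1.5,1.81) = (-1.4814,2.0515)
  v5: (1-0.071)·(-2.8,-0.41) + 0.071·(-2.61,-1.85) = (-2.7865,-0.5122)
  v6: (1-0.071)·(-2.69,-2.77) + 0.071·(-1.69,-3.88) = (-2.6190,-2.8488)
  v7: (1-0.071)·(0.19,-2.54) + 0.071·(1,-4.53) = (0.2475,-2.6813)
  v8: (1-0.071)·(2.92,-0.87) + 0.071·(3.02,-2.02) = (2.9271,-0.9516)
Perimeter = Σ |v_{i+1} − v_i|:
  edge 1→2: √(-0.5230² + 1.1501²) = 1.2634 (running 1.2634)
  edge 2→3: √(-2.3438² + 0.1969²) = 2.3521 (running 3.6155)
  edge 3→4: √(-2.4546² + -0.1853²) = 2.4616 (running 6.0771)
  edge 4→5: √(-1.3051² + -2.5638²) = 2.8768 (running 8.9539)
  edge 5→6: √(0.1675² + -2.3366²) = 2.3426 (running 11.2965)
  edge 6→7: √(2.8665² + 0.1675²) = 2.8714 (running 14.1679)
  edge 7→8: √(2.6796² + 1.7296²) = 3.1893 (running 17.3572)
  edge 8→1: √(0.9129² + 1.8416²) = 2.0555 (running 19.4127)
Perimeter = 19.4127

Perimeter at t=0.071: 19.4127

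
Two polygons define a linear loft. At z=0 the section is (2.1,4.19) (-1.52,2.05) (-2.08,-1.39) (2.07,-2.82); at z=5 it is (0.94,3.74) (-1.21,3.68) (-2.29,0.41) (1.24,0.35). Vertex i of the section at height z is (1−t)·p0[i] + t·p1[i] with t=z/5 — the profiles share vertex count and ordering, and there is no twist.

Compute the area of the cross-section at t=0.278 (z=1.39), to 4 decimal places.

Cross-section at t=0.278: each vertex is (1-t)·p0[i] + t·p1[i].
  v1: (1-0.278)·(2.1,4.19) + 0.278·(0.94,3.74) = (1.7775,4.0649)
  v2: (1-0.278)·(-1.52,2.05) + 0.278·(-1.21,3.68) = (-1.4338,2.5031)
  v3: (1-0.278)·(-2.08,-1.39) + 0.278·(-2.29,0.41) = (-2.1384,-0.8896)
  v4: (1-0.278)·(2.07,-2.82) + 0.278·(1.24,0.35) = (1.8393,-1.9387)
Shoelace sum Σ(x_i·y_{i+1} − x_{i+1}·y_i):
  i=1: 1.7775·2.5031 − -1.4338·4.0649 = +10.2777 (running +10.2777)
  i=2: -1.4338·-0.8896 − -2.1384·2.5031 = +6.6282 (running +16.9059)
  i=3: -2.1384·-1.9387 − 1.8393·-0.8896 = +5.7820 (running +22.6879)
  i=4: 1.8393·4.0649 − 1.7775·-1.9387 = +10.9226 (running +33.6104)
Area = |Σ|/2 = |33.6104|/2 = 16.8052

Area at t=0.278: 16.8052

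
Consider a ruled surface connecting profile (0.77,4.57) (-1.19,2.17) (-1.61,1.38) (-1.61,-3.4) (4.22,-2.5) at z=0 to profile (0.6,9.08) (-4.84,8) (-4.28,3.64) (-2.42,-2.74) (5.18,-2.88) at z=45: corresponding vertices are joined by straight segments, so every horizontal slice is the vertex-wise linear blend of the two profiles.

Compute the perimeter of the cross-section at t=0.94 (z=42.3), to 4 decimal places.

Cross-section at t=0.94: each vertex is (1-t)·p0[i] + t·p1[i].
  v1: (1-0.94)·(0.77,4.57) + 0.94·(0.6,9.08) = (0.6102,8.8094)
  v2: (1-0.94)·(-1.19,2.17) + 0.94·(-4.84,8) = (-4.6210,7.6502)
  v3: (1-0.94)·(-1.61,1.38) + 0.94·(-4.28,3.64) = (-4.1198,3.5044)
  v4: (1-0.94)·(-1.61,-3.4) + 0.94·(-2.42,-2.74) = (-2.3714,-2.7796)
  v5: (1-0.94)·(4.22,-2.5) + 0.94·(5.18,-2.88) = (5.1224,-2.8572)
Perimeter = Σ |v_{i+1} − v_i|:
  edge 1→2: √(-5.2312² + -1.1592²) = 5.3581 (running 5.3581)
  edge 2→3: √(0.5012² + -4.1458²) = 4.1760 (running 9.5341)
  edge 3→4: √(1.7484² + -6.2840²) = 6.5227 (running 16.0568)
  edge 4→5: √(7.4938² + -0.0776²) = 7.4942 (running 23.5510)
  edge 5→1: √(-4.5122² + 11.6666²) = 12.5088 (running 36.0598)
Perimeter = 36.0598

Perimeter at t=0.94: 36.0598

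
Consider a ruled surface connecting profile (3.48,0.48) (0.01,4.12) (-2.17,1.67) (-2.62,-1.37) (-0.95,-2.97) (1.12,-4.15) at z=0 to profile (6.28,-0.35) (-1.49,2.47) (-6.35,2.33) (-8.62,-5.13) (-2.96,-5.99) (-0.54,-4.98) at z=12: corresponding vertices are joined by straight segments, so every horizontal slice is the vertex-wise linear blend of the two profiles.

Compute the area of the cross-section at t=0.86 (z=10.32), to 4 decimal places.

Cross-section at t=0.86: each vertex is (1-t)·p0[i] + t·p1[i].
  v1: (1-0.86)·(3.48,0.48) + 0.86·(6.28,-0.35) = (5.8880,-0.2338)
  v2: (1-0.86)·(0.01,4.12) + 0.86·(-1.49,2.47) = (-1.2800,2.7010)
  v3: (1-0.86)·(-2.17,1.67) + 0.86·(-6.35,2.33) = (-5.7648,2.2376)
  v4: (1-0.86)·(-2.62,-1.37) + 0.86·(-8.62,-5.13) = (-7.7800,-4.6036)
  v5: (1-0.86)·(-0.95,-2.97) + 0.86·(-2.96,-5.99) = (-2.6786,-5.5672)
  v6: (1-0.86)·(1.12,-4.15) + 0.86·(-0.54,-4.98) = (-0.3076,-4.8638)
Shoelace sum Σ(x_i·y_{i+1} − x_{i+1}·y_i):
  i=1: 5.8880·2.7010 − -1.2800·-0.2338 = +15.6042 (running +15.6042)
  i=2: -1.2800·2.2376 − -5.7648·2.7010 = +12.7066 (running +28.3108)
  i=3: -5.7648·-4.6036 − -7.7800·2.2376 = +43.9474 (running +72.2582)
  i=4: -7.7800·-5.5672 − -2.6786·-4.6036 = +30.9816 (running +103.2398)
  i=5: -2.6786·-4.8638 − -0.3076·-5.5672 = +11.3157 (running +114.5555)
  i=6: -0.3076·-0.2338 − 5.8880·-4.8638 = +28.7100 (running +143.2655)
Area = |Σ|/2 = |143.2655|/2 = 71.6327

Area at t=0.86: 71.6327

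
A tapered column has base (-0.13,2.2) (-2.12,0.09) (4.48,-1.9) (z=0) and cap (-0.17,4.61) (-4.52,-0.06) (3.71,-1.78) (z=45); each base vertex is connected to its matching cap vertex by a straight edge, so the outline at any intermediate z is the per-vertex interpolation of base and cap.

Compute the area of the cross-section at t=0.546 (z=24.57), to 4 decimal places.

Cross-section at t=0.546: each vertex is (1-t)·p0[i] + t·p1[i].
  v1: (1-0.546)·(-0.13,2.2) + 0.546·(-0.17,4.61) = (-0.1518,3.5159)
  v2: (1-0.546)·(-2.12,0.09) + 0.546·(-4.52,-0.06) = (-3.4304,0.0081)
  v3: (1-0.546)·(4.48,-1.9) + 0.546·(3.71,-1.78) = (4.0596,-1.8345)
Shoelace sum Σ(x_i·y_{i+1} − x_{i+1}·y_i):
  i=1: -0.1518·0.0081 − -3.4304·3.5159 = +12.0596 (running +12.0596)
  i=2: -3.4304·-1.8345 − 4.0596·0.0081 = +6.2601 (running +18.3197)
  i=3: 4.0596·3.5159 − -0.1518·-1.8345 = +13.9944 (running +32.3141)
Area = |Σ|/2 = |32.3141|/2 = 16.1570

Area at t=0.546: 16.1570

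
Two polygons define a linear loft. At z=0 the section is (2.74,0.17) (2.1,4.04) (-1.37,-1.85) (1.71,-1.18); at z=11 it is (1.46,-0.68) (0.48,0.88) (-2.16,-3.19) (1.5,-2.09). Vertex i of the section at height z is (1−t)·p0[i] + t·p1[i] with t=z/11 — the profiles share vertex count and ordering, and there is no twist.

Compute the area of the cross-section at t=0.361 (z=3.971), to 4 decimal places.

Cross-section at t=0.361: each vertex is (1-t)·p0[i] + t·p1[i].
  v1: (1-0.361)·(2.74,0.17) + 0.361·(1.46,-0.68) = (2.2779,-0.1368)
  v2: (1-0.361)·(2.1,4.04) + 0.361·(0.48,0.88) = (1.5152,2.8992)
  v3: (1-0.361)·(-1.37,-1.85) + 0.361·(-2.16,-3.19) = (-1.6552,-2.3337)
  v4: (1-0.361)·(1.71,-1.18) + 0.361·(1.5,-2.09) = (1.6342,-1.5085)
Shoelace sum Σ(x_i·y_{i+1} − x_{i+1}·y_i):
  i=1: 2.2779·2.8992 − 1.5152·-0.1368 = +6.8116 (running +6.8116)
  i=2: 1.5152·-2.3337 − -1.6552·2.8992 = +1.2628 (running +8.0743)
  i=3: -1.6552·-1.5085 − 1.6342·-2.3337 = +6.3106 (running +14.3850)
  i=4: 1.6342·-0.1368 − 2.2779·-1.5085 = +3.2126 (running +17.5976)
Area = |Σ|/2 = |17.5976|/2 = 8.7988

Area at t=0.361: 8.7988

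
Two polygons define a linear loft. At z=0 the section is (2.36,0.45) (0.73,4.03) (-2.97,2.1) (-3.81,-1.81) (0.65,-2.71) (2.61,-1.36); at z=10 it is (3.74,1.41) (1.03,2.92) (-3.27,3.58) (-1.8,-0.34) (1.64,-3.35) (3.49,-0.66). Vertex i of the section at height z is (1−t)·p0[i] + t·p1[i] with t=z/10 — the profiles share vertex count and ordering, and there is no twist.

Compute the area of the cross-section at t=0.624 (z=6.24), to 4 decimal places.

Cross-section at t=0.624: each vertex is (1-t)·p0[i] + t·p1[i].
  v1: (1-0.624)·(2.36,0.45) + 0.624·(3.74,1.41) = (3.2211,1.0490)
  v2: (1-0.624)·(0.73,4.03) + 0.624·(1.03,2.92) = (0.9172,3.3374)
  v3: (1-0.624)·(-2.97,2.1) + 0.624·(-3.27,3.58) = (-3.1572,3.0235)
  v4: (1-0.624)·(-3.81,-1.81) + 0.624·(-1.8,-0.34) = (-2.5558,-0.8927)
  v5: (1-0.624)·(0.65,-2.71) + 0.624·(1.64,-3.35) = (1.2678,-3.1094)
  v6: (1-0.624)·(2.61,-1.36) + 0.624·(3.49,-0.66) = (3.1591,-0.9232)
Shoelace sum Σ(x_i·y_{i+1} − x_{i+1}·y_i):
  i=1: 3.2211·3.3374 − 0.9172·1.0490 = +9.7879 (running +9.7879)
  i=2: 0.9172·3.0235 − -3.1572·3.3374 = +13.3099 (running +23.0977)
  i=3: -3.1572·-0.8927 − -2.5558·3.0235 = +10.5459 (running +33.6436)
  i=4: -2.5558·-3.1094 − 1.2678·-0.8927 = +9.0785 (running +42.7222)
  i=5: 1.2678·-0.9232 − 3.1591·-3.1094 = +8.6524 (running +51.3746)
  i=6: 3.1591·1.0490 − 3.2211·-0.9232 = +6.2878 (running +57.6624)
Area = |Σ|/2 = |57.6624|/2 = 28.8312

Area at t=0.624: 28.8312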